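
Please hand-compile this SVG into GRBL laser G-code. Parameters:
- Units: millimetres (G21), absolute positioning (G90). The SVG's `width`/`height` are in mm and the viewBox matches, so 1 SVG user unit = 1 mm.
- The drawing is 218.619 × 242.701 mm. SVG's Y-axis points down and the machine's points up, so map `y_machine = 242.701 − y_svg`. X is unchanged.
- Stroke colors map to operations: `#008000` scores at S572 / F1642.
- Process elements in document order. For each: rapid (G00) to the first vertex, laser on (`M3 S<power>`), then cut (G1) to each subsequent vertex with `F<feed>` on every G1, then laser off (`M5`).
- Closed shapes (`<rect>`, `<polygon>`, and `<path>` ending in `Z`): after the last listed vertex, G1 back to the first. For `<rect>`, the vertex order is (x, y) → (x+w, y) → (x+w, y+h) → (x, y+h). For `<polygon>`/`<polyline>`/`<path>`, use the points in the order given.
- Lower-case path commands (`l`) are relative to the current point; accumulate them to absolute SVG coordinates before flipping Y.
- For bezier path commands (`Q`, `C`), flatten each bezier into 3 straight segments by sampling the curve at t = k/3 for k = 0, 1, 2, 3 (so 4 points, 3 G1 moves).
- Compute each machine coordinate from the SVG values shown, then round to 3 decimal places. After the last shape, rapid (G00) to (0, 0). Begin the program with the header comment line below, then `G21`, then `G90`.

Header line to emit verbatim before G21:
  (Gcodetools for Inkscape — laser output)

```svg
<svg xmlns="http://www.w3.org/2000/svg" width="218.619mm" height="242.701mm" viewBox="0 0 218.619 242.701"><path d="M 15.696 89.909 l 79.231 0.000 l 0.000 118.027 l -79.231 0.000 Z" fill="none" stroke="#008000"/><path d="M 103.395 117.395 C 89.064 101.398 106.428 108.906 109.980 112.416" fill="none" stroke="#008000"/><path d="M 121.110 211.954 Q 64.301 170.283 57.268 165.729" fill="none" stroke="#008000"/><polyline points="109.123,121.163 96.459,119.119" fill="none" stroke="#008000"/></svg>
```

(Gcodetools for Inkscape — laser output)
G21
G90
G00 X15.696 Y152.792
M3 S572
G1 X94.927 Y152.792 F1642
G1 X94.927 Y34.765 F1642
G1 X15.696 Y34.765 F1642
G1 X15.696 Y152.792 F1642
M5
G00 X103.395 Y125.306
M3 S572
G1 X97.944 Y134.487 F1642
G1 X103.509 Y134.109 F1642
G1 X109.980 Y130.285 F1642
M5
G00 X121.110 Y30.747
M3 S572
G1 X88.768 Y54.404 F1642
G1 X67.487 Y69.812 F1642
G1 X57.268 Y76.972 F1642
M5
G00 X109.123 Y121.538
M3 S572
G1 X96.459 Y123.582 F1642
M5
G00 X0.000 Y0.000

Since the viewBox matches the mm dimensions, user units are millimetres directly. The only transform is the Y-flip y_m = 242.701 − y_svg.

Shape 1 is a rectangle drawn with `<path>`. Its stroke #008000 means score at S572, F1642. After flipping Y the toolpath is (15.696,152.792) → (94.927,152.792) → (94.927,34.765) → (15.696,34.765) → (15.696,152.792), returning to the start.

Shape 2 is a cubic bezier drawn with `<path>`. Its stroke #008000 means score at S572, F1642. After flipping Y the toolpath is (103.395,125.306) → (97.944,134.487) → (103.509,134.109) → (109.980,130.285).

Shape 3 is a quadratic bezier drawn with `<path>`. Its stroke #008000 means score at S572, F1642. After flipping Y the toolpath is (121.110,30.747) → (88.768,54.404) → (67.487,69.812) → (57.268,76.972).

Shape 4 is a line segment drawn with `<polyline>`. Its stroke #008000 means score at S572, F1642. After flipping Y the toolpath is (109.123,121.538) → (96.459,123.582).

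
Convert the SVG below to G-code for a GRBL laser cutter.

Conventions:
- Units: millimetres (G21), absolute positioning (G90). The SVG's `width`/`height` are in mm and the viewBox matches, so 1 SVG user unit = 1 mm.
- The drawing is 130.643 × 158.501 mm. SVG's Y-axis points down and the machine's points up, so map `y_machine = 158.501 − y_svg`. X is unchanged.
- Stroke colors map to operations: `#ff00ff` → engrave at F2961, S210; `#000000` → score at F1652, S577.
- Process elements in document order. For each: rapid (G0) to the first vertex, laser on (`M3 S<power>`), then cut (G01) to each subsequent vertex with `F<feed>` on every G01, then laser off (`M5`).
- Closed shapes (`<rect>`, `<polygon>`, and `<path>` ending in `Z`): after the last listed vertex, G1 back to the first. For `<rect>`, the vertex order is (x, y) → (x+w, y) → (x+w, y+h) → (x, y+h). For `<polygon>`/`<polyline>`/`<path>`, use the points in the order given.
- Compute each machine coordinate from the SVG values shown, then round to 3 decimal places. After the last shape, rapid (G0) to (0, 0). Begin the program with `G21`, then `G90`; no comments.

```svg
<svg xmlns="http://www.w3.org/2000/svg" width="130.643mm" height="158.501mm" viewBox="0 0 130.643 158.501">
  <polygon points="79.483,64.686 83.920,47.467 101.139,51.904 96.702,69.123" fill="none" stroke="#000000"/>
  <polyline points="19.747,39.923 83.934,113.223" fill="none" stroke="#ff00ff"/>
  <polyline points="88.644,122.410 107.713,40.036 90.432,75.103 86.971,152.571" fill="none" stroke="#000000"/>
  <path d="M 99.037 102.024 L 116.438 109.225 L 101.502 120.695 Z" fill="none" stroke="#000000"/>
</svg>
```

G21
G90
G0 X79.483 Y93.815
M3 S577
G01 X83.920 Y111.034 F1652
G01 X101.139 Y106.597 F1652
G01 X96.702 Y89.378 F1652
G01 X79.483 Y93.815 F1652
M5
G0 X19.747 Y118.578
M3 S210
G01 X83.934 Y45.278 F2961
M5
G0 X88.644 Y36.091
M3 S577
G01 X107.713 Y118.465 F1652
G01 X90.432 Y83.398 F1652
G01 X86.971 Y5.930 F1652
M5
G0 X99.037 Y56.477
M3 S577
G01 X116.438 Y49.276 F1652
G01 X101.502 Y37.806 F1652
G01 X99.037 Y56.477 F1652
M5
G0 X0.000 Y0.000

Since the viewBox matches the mm dimensions, user units are millimetres directly. The only transform is the Y-flip y_m = 158.501 − y_svg.

Shape 1 is a regular polygon drawn with `<polygon>`. Its stroke #000000 means score at S577, F1652. After flipping Y the toolpath is (79.483,93.815) → (83.920,111.034) → (101.139,106.597) → (96.702,89.378) → (79.483,93.815), returning to the start.

Shape 2 is a line segment drawn with `<polyline>`. Its stroke #ff00ff means engrave at S210, F2961. After flipping Y the toolpath is (19.747,118.578) → (83.934,45.278).

Shape 3 is a open polyline drawn with `<polyline>`. Its stroke #000000 means score at S577, F1652. After flipping Y the toolpath is (88.644,36.091) → (107.713,118.465) → (90.432,83.398) → (86.971,5.930).

Shape 4 is a regular polygon drawn with `<path>`. Its stroke #000000 means score at S577, F1652. After flipping Y the toolpath is (99.037,56.477) → (116.438,49.276) → (101.502,37.806) → (99.037,56.477), returning to the start.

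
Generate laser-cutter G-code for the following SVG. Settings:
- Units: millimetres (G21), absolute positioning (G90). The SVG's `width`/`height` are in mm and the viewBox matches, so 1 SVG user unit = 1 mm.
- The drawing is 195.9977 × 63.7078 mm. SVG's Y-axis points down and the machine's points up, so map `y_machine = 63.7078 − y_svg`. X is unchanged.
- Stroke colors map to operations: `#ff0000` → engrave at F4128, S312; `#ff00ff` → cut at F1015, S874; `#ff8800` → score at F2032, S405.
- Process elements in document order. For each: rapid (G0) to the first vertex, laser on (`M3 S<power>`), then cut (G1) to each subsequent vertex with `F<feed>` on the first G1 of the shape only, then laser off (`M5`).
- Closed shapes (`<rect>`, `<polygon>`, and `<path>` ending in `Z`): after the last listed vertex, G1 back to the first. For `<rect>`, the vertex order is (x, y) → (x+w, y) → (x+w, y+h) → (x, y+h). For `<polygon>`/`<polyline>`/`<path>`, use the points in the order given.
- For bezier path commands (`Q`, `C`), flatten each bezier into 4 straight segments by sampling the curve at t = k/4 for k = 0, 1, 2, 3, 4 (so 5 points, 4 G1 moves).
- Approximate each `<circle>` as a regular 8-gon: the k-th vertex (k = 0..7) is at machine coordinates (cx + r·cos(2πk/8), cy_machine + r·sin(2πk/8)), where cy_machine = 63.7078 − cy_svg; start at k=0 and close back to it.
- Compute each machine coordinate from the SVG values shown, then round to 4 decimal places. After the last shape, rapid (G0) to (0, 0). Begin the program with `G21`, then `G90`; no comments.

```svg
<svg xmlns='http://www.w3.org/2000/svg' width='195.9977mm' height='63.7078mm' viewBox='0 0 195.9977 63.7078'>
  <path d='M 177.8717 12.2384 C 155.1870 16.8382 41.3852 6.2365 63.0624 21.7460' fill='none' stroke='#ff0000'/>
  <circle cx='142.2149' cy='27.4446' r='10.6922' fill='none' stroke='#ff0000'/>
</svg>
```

viewBox `0 0 195.9977 63.7078` with mm width/height → 1 unit = 1 mm. Flip: y_m = 63.7078 − y_svg.

**Shape 1** — `<path>` cubic bezier, stroke `#ff0000` → engrave (S312, F4128). Control points (SVG): P0=(177.8717,12.2384), P1=(155.1870,16.8382), P2=(41.3852,6.2365), P3=(63.0624,21.7460); sampled at t=k/4. Machine vertices: (177.8717,51.4694) → (147.3143,50.2243) → (103.8313,50.8067) → (68.6662,49.3436) → (63.0624,41.9618). Open path.

**Shape 2** — `<circle>` circle, stroke `#ff0000` → engrave (S312, F4128). Machine vertices: (152.9071,36.2632) → (149.7754,43.8237) → (142.2149,46.9554) → (134.6544,43.8237) → (131.5227,36.2632) → (134.6544,28.7027) → (142.2149,25.5710) → (149.7754,28.7027) → (152.9071,36.2632). Closed: final G1 returns to the first vertex.

G21
G90
G0 X177.8717 Y51.4694
M3 S312
G1 X147.3143 Y50.2243 F4128
G1 X103.8313 Y50.8067
G1 X68.6662 Y49.3436
G1 X63.0624 Y41.9618
M5
G0 X152.9071 Y36.2632
M3 S312
G1 X149.7754 Y43.8237 F4128
G1 X142.2149 Y46.9554
G1 X134.6544 Y43.8237
G1 X131.5227 Y36.2632
G1 X134.6544 Y28.7027
G1 X142.2149 Y25.5710
G1 X149.7754 Y28.7027
G1 X152.9071 Y36.2632
M5
G0 X0.0000 Y0.0000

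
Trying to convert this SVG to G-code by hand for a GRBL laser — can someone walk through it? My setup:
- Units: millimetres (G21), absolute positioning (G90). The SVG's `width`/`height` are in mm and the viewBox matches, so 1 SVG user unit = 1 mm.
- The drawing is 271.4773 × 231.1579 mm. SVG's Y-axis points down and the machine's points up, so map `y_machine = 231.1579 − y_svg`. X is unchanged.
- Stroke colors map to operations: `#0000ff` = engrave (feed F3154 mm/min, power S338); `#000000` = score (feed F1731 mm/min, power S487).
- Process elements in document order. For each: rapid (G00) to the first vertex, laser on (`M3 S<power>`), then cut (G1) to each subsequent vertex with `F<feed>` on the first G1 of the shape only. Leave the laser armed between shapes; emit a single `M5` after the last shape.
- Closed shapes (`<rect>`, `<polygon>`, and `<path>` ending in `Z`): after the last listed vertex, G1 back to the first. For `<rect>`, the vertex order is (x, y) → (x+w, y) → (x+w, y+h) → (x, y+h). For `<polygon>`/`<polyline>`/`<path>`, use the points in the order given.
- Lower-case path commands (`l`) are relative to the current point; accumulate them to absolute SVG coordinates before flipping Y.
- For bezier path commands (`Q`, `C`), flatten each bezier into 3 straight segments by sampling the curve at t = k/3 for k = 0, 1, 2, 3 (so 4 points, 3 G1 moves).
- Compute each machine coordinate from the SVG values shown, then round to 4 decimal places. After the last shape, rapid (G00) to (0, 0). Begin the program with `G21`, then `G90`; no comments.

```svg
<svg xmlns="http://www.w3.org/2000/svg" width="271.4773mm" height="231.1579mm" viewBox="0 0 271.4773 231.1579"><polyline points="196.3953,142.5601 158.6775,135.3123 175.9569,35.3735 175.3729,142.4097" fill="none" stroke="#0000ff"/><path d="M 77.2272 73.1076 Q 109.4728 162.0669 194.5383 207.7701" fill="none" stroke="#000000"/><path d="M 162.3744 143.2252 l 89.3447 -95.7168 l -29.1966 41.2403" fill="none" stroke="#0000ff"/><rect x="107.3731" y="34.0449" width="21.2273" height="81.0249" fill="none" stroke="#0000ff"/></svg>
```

G21
G90
G00 X196.3953 Y88.5978
M3 S338
G1 X158.6775 Y95.8456 F3154
G1 X175.9569 Y195.7844
G1 X175.3729 Y88.7482
G00 X77.2272 Y158.0503
M3 S487
G1 X104.5931 Y103.5503 F1731
G1 X143.6968 Y58.6628
G1 X194.5383 Y23.3878
G00 X162.3744 Y87.9327
M3 S338
G1 X251.7191 Y183.6495 F3154
G1 X222.5225 Y142.4092
G00 X107.3731 Y197.1130
M3 S338
G1 X128.6004 Y197.1130 F3154
G1 X128.6004 Y116.0881
G1 X107.3731 Y116.0881
G1 X107.3731 Y197.1130
M5
G00 X0.0000 Y0.0000

viewBox `0 0 271.4773 231.1579` with mm width/height → 1 unit = 1 mm. Flip: y_m = 231.1579 − y_svg.

**Shape 1** — `<polyline>` open polyline, stroke `#0000ff` → engrave (S338, F3154). Machine vertices: (196.3953,88.5978) → (158.6775,95.8456) → (175.9569,195.7844) → (175.3729,88.7482). Open path.

**Shape 2** — `<path>` quadratic bezier, stroke `#000000` → score (S487, F1731). Control points (SVG): P0=(77.2272,73.1076), P1=(109.4728,162.0669), P2=(194.5383,207.7701); sampled at t=k/3. Machine vertices: (77.2272,158.0503) → (104.5931,103.5503) → (143.6968,58.6628) → (194.5383,23.3878). Open path.

**Shape 3** — `<path>` open polyline, stroke `#0000ff` → engrave (S338, F3154). Machine vertices: (162.3744,87.9327) → (251.7191,183.6495) → (222.5225,142.4092). Open path.

**Shape 4** — `<rect>` rectangle, stroke `#0000ff` → engrave (S338, F3154). Machine vertices: (107.3731,197.1130) → (128.6004,197.1130) → (128.6004,116.0881) → (107.3731,116.0881) → (107.3731,197.1130). Closed: final G1 returns to the first vertex.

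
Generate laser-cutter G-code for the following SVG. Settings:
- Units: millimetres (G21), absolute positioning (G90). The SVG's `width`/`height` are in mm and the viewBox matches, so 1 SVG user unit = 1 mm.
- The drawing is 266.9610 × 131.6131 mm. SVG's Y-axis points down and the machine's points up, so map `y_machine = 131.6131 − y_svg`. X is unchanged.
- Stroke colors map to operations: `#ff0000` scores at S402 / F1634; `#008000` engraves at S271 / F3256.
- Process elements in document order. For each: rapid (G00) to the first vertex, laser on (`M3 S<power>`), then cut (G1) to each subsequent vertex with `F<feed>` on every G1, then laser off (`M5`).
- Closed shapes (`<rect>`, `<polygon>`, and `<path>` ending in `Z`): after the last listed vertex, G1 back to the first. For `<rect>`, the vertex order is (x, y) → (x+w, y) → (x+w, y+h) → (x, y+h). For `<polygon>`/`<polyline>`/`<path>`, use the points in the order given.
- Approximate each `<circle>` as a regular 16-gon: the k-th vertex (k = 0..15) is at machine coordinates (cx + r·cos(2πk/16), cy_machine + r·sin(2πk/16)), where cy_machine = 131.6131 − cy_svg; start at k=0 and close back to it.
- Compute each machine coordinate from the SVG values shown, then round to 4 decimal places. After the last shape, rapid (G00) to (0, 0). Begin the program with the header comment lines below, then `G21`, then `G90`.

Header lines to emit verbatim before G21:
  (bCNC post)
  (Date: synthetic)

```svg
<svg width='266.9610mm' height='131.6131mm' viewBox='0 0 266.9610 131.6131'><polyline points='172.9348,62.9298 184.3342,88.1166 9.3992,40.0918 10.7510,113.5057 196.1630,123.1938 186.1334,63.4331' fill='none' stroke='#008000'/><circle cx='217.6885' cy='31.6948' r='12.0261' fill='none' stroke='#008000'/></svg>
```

(bCNC post)
(Date: synthetic)
G21
G90
G00 X172.9348 Y68.6833
M3 S271
G1 X184.3342 Y43.4965 F3256
G1 X9.3992 Y91.5213 F3256
G1 X10.7510 Y18.1074 F3256
G1 X196.1630 Y8.4193 F3256
G1 X186.1334 Y68.1800 F3256
M5
G00 X229.7146 Y99.9183
M3 S271
G1 X228.7992 Y104.5205 F3256
G1 X226.1922 Y108.4220 F3256
G1 X222.2907 Y111.0290 F3256
G1 X217.6885 Y111.9444 F3256
G1 X213.0863 Y111.0290 F3256
G1 X209.1848 Y108.4220 F3256
G1 X206.5778 Y104.5205 F3256
G1 X205.6624 Y99.9183 F3256
G1 X206.5778 Y95.3161 F3256
G1 X209.1848 Y91.4146 F3256
G1 X213.0863 Y88.8076 F3256
G1 X217.6885 Y87.8922 F3256
G1 X222.2907 Y88.8076 F3256
G1 X226.1922 Y91.4146 F3256
G1 X228.7992 Y95.3161 F3256
G1 X229.7146 Y99.9183 F3256
M5
G00 X0.0000 Y0.0000

viewBox `0 0 266.9610 131.6131` with mm width/height → 1 unit = 1 mm. Flip: y_m = 131.6131 − y_svg.

**Shape 1** — `<polyline>` open polyline, stroke `#008000` → engrave (S271, F3256). Machine vertices: (172.9348,68.6833) → (184.3342,43.4965) → (9.3992,91.5213) → (10.7510,18.1074) → (196.1630,8.4193) → (186.1334,68.1800). Open path.

**Shape 2** — `<circle>` circle, stroke `#008000` → engrave (S271, F3256). Machine vertices: (229.7146,99.9183) → (228.7992,104.5205) → (226.1922,108.4220) → (222.2907,111.0290) → (217.6885,111.9444) → (213.0863,111.0290) → (209.1848,108.4220) → (206.5778,104.5205) → (205.6624,99.9183) → (206.5778,95.3161) → (209.1848,91.4146) → (213.0863,88.8076) → (217.6885,87.8922) → (222.2907,88.8076) → (226.1922,91.4146) → (228.7992,95.3161) → (229.7146,99.9183). Closed: final G1 returns to the first vertex.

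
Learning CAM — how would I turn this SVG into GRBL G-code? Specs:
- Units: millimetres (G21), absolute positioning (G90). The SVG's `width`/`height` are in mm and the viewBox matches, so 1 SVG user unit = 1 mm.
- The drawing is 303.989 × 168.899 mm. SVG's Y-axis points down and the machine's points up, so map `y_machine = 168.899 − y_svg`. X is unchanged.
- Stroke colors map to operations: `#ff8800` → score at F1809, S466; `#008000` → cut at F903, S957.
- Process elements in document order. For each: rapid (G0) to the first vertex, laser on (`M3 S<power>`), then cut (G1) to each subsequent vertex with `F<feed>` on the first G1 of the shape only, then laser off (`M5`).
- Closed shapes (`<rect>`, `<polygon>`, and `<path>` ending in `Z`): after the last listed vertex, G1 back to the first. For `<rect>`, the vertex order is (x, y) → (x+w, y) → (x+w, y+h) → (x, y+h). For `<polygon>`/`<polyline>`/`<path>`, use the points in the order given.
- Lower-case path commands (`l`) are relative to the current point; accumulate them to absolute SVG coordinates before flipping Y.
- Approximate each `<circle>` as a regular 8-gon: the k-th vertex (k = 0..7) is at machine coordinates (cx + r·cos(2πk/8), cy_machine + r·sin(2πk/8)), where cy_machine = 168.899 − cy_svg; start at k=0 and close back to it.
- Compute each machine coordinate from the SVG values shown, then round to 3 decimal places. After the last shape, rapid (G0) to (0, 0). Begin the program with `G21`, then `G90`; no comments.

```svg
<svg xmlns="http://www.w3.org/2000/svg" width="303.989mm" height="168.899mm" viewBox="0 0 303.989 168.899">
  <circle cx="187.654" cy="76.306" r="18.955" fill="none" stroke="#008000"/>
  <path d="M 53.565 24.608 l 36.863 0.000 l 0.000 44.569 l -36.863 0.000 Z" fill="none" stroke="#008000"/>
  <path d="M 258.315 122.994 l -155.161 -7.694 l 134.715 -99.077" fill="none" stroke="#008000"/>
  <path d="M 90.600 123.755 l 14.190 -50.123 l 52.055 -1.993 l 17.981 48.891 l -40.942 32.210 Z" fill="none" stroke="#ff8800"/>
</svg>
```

Since the viewBox matches the mm dimensions, user units are millimetres directly. The only transform is the Y-flip y_m = 168.899 − y_svg.

Shape 1 is a circle drawn with `<circle>`. Its stroke #008000 means cut at S957, F903. After flipping Y the toolpath is (206.609,92.593) → (201.057,105.996) → (187.654,111.548) → (174.251,105.996) → (168.699,92.593) → (174.251,79.190) → (187.654,73.638) → (201.057,79.190) → (206.609,92.593), returning to the start.

Shape 2 is a rectangle drawn with `<path>`. Its stroke #008000 means cut at S957, F903. After flipping Y the toolpath is (53.565,144.291) → (90.428,144.291) → (90.428,99.722) → (53.565,99.722) → (53.565,144.291), returning to the start.

Shape 3 is a open polyline drawn with `<path>`. Its stroke #008000 means cut at S957, F903. After flipping Y the toolpath is (258.315,45.905) → (103.154,53.599) → (237.869,152.676).

Shape 4 is a regular polygon drawn with `<path>`. Its stroke #ff8800 means score at S466, F1809. After flipping Y the toolpath is (90.600,45.144) → (104.790,95.267) → (156.845,97.260) → (174.826,48.369) → (133.884,16.159) → (90.600,45.144), returning to the start.

G21
G90
G0 X206.609 Y92.593
M3 S957
G1 X201.057 Y105.996 F903
G1 X187.654 Y111.548
G1 X174.251 Y105.996
G1 X168.699 Y92.593
G1 X174.251 Y79.190
G1 X187.654 Y73.638
G1 X201.057 Y79.190
G1 X206.609 Y92.593
M5
G0 X53.565 Y144.291
M3 S957
G1 X90.428 Y144.291 F903
G1 X90.428 Y99.722
G1 X53.565 Y99.722
G1 X53.565 Y144.291
M5
G0 X258.315 Y45.905
M3 S957
G1 X103.154 Y53.599 F903
G1 X237.869 Y152.676
M5
G0 X90.600 Y45.144
M3 S466
G1 X104.790 Y95.267 F1809
G1 X156.845 Y97.260
G1 X174.826 Y48.369
G1 X133.884 Y16.159
G1 X90.600 Y45.144
M5
G0 X0.000 Y0.000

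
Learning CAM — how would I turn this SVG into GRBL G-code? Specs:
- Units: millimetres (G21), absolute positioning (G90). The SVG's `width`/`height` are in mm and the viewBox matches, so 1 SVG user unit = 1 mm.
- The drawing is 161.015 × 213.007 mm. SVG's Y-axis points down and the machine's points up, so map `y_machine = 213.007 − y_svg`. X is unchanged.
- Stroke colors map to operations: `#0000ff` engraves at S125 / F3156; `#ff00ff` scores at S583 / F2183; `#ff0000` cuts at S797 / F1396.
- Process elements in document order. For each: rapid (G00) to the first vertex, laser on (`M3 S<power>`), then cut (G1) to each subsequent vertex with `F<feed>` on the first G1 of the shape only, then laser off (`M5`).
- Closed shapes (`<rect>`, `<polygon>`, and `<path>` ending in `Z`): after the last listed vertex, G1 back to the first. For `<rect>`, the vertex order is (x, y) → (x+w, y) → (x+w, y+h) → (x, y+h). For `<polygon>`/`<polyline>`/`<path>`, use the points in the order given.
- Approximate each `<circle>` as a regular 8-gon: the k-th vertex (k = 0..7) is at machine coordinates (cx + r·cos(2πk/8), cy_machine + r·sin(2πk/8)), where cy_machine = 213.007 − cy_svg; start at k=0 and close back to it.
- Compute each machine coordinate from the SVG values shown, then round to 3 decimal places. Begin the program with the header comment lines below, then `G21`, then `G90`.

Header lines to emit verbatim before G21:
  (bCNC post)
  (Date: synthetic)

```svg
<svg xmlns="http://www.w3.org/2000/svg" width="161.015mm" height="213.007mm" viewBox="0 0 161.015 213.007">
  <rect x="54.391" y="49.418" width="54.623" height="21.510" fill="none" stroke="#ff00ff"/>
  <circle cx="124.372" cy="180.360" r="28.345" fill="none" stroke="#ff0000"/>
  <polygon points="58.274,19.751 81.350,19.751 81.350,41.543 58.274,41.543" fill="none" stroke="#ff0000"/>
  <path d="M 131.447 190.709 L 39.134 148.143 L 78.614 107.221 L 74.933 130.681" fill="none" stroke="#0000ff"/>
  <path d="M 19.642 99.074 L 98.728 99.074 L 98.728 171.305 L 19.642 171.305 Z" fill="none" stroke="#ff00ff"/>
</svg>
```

(bCNC post)
(Date: synthetic)
G21
G90
G00 X54.391 Y163.589
M3 S583
G1 X109.014 Y163.589 F2183
G1 X109.014 Y142.079
G1 X54.391 Y142.079
G1 X54.391 Y163.589
M5
G00 X152.717 Y32.647
M3 S797
G1 X144.415 Y52.690 F1396
G1 X124.372 Y60.992
G1 X104.329 Y52.690
G1 X96.027 Y32.647
G1 X104.329 Y12.604
G1 X124.372 Y4.302
G1 X144.415 Y12.604
G1 X152.717 Y32.647
M5
G00 X58.274 Y193.256
M3 S797
G1 X81.350 Y193.256 F1396
G1 X81.350 Y171.464
G1 X58.274 Y171.464
G1 X58.274 Y193.256
M5
G00 X131.447 Y22.298
M3 S125
G1 X39.134 Y64.864 F3156
G1 X78.614 Y105.786
G1 X74.933 Y82.326
M5
G00 X19.642 Y113.933
M3 S583
G1 X98.728 Y113.933 F2183
G1 X98.728 Y41.702
G1 X19.642 Y41.702
G1 X19.642 Y113.933
M5

viewBox `0 0 161.015 213.007` with mm width/height → 1 unit = 1 mm. Flip: y_m = 213.007 − y_svg.

**Shape 1** — `<rect>` rectangle, stroke `#ff00ff` → score (S583, F2183). Machine vertices: (54.391,163.589) → (109.014,163.589) → (109.014,142.079) → (54.391,142.079) → (54.391,163.589). Closed: final G1 returns to the first vertex.

**Shape 2** — `<circle>` circle, stroke `#ff0000` → cut (S797, F1396). Machine vertices: (152.717,32.647) → (144.415,52.690) → (124.372,60.992) → (104.329,52.690) → (96.027,32.647) → (104.329,12.604) → (124.372,4.302) → (144.415,12.604) → (152.717,32.647). Closed: final G1 returns to the first vertex.

**Shape 3** — `<polygon>` rectangle, stroke `#ff0000` → cut (S797, F1396). Machine vertices: (58.274,193.256) → (81.350,193.256) → (81.350,171.464) → (58.274,171.464) → (58.274,193.256). Closed: final G1 returns to the first vertex.

**Shape 4** — `<path>` open polyline, stroke `#0000ff` → engrave (S125, F3156). Machine vertices: (131.447,22.298) → (39.134,64.864) → (78.614,105.786) → (74.933,82.326). Open path.

**Shape 5** — `<path>` rectangle, stroke `#ff00ff` → score (S583, F2183). Machine vertices: (19.642,113.933) → (98.728,113.933) → (98.728,41.702) → (19.642,41.702) → (19.642,113.933). Closed: final G1 returns to the first vertex.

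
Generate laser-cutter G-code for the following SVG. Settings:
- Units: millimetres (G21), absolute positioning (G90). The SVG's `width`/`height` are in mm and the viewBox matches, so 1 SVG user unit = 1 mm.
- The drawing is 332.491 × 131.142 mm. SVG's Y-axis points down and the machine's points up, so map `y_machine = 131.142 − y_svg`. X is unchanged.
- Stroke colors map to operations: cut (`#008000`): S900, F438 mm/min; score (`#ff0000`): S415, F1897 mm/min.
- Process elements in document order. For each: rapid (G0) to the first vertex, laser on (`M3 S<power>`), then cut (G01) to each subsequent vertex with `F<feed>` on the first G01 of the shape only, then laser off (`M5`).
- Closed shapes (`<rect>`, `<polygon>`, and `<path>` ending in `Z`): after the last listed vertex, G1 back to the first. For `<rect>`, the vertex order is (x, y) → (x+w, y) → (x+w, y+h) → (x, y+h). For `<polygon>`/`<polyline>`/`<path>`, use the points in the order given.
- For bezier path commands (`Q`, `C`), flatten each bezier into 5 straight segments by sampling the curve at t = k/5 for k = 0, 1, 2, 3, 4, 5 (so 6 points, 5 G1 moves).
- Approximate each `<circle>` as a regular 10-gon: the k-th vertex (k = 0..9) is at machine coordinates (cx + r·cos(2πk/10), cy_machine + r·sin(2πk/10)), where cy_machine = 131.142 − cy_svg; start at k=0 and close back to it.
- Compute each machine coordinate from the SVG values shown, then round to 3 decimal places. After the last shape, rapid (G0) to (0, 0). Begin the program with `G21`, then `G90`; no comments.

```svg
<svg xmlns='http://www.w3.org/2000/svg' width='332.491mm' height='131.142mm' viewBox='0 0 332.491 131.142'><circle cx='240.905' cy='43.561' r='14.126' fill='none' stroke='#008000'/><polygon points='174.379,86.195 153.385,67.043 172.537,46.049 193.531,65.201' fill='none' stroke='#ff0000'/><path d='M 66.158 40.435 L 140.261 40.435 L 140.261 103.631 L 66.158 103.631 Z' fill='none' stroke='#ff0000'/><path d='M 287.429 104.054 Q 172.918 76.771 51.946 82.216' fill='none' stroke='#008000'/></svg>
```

viewBox `0 0 332.491 131.142` with mm width/height → 1 unit = 1 mm. Flip: y_m = 131.142 − y_svg.

**Shape 1** — `<circle>` circle, stroke `#008000` → cut (S900, F438). Machine vertices: (255.031,87.581) → (252.333,95.884) → (245.270,101.016) → (236.540,101.016) → (229.477,95.884) → (226.779,87.581) → (229.477,79.278) → (236.540,74.146) → (245.270,74.146) → (252.333,79.278) → (255.031,87.581). Closed: final G1 returns to the first vertex.

**Shape 2** — `<polygon>` regular polygon, stroke `#ff0000` → score (S415, F1897). Machine vertices: (174.379,44.947) → (153.385,64.099) → (172.537,85.093) → (193.531,65.941) → (174.379,44.947). Closed: final G1 returns to the first vertex.

**Shape 3** — `<path>` rectangle, stroke `#ff0000` → score (S415, F1897). Machine vertices: (66.158,90.707) → (140.261,90.707) → (140.261,27.511) → (66.158,27.511) → (66.158,90.707). Closed: final G1 returns to the first vertex.

**Shape 4** — `<path>` quadratic bezier, stroke `#008000` → cut (S900, F438). Control points (SVG): P0=(287.429,104.054), P1=(172.918,76.771), P2=(51.946,82.216); sampled at t=k/5. Machine vertices: (287.429,27.088) → (241.366,36.692) → (194.786,43.678) → (147.690,48.046) → (100.076,49.795) → (51.946,48.926). Open path.

G21
G90
G0 X255.031 Y87.581
M3 S900
G01 X252.333 Y95.884 F438
G01 X245.270 Y101.016
G01 X236.540 Y101.016
G01 X229.477 Y95.884
G01 X226.779 Y87.581
G01 X229.477 Y79.278
G01 X236.540 Y74.146
G01 X245.270 Y74.146
G01 X252.333 Y79.278
G01 X255.031 Y87.581
M5
G0 X174.379 Y44.947
M3 S415
G01 X153.385 Y64.099 F1897
G01 X172.537 Y85.093
G01 X193.531 Y65.941
G01 X174.379 Y44.947
M5
G0 X66.158 Y90.707
M3 S415
G01 X140.261 Y90.707 F1897
G01 X140.261 Y27.511
G01 X66.158 Y27.511
G01 X66.158 Y90.707
M5
G0 X287.429 Y27.088
M3 S900
G01 X241.366 Y36.692 F438
G01 X194.786 Y43.678
G01 X147.690 Y48.046
G01 X100.076 Y49.795
G01 X51.946 Y48.926
M5
G0 X0.000 Y0.000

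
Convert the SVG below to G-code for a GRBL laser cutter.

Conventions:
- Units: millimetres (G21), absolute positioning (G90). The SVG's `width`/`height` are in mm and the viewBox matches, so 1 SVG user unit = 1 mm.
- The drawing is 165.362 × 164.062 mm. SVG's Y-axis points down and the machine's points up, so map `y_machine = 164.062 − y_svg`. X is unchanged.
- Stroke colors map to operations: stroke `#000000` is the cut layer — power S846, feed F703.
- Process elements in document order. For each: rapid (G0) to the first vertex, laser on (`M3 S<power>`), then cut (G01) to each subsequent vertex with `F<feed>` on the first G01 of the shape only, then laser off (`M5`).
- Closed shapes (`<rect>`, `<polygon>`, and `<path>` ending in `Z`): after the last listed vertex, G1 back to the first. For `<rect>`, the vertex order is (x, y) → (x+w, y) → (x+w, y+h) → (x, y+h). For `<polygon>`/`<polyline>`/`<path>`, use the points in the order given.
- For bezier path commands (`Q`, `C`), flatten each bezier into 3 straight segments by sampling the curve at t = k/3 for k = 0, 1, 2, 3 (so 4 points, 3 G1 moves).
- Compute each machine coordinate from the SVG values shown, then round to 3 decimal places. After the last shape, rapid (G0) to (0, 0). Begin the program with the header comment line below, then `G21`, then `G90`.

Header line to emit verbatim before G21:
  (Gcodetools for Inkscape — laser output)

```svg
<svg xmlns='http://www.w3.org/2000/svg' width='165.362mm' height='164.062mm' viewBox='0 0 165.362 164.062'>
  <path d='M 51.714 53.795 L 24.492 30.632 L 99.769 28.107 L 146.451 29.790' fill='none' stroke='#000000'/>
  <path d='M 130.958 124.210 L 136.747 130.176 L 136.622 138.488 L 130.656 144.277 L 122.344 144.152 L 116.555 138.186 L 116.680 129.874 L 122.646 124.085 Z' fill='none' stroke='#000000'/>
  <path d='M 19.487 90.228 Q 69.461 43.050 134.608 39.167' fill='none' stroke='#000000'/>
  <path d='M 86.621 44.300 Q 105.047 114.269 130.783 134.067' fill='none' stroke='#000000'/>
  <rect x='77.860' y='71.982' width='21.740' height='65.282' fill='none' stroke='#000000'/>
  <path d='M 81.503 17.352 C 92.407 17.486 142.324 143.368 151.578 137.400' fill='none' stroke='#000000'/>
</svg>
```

(Gcodetools for Inkscape — laser output)
G21
G90
G0 X51.714 Y110.267
M3 S846
G01 X24.492 Y133.430 F703
G01 X99.769 Y135.955
G01 X146.451 Y134.272
M5
G0 X130.958 Y39.852
M3 S846
G01 X136.747 Y33.886 F703
G01 X136.622 Y25.574
G01 X130.656 Y19.785
G01 X122.344 Y19.910
G01 X116.555 Y25.876
G01 X116.680 Y34.188
G01 X122.646 Y39.977
G01 X130.958 Y39.852
M5
G0 X19.487 Y73.834
M3 S846
G01 X54.489 Y100.475 F703
G01 X92.863 Y117.496
G01 X134.608 Y124.895
M5
G0 X86.621 Y119.762
M3 S846
G01 X99.717 Y78.691 F703
G01 X114.438 Y48.768
G01 X130.783 Y29.995
M5
G0 X77.860 Y92.080
M3 S846
G01 X99.600 Y92.080 F703
G01 X99.600 Y26.798
G01 X77.860 Y26.798
G01 X77.860 Y92.080
M5
G0 X81.503 Y146.710
M3 S846
G01 X102.460 Y114.201 F703
G01 X131.721 Y55.103
G01 X151.578 Y26.662
M5
G0 X0.000 Y0.000

Since the viewBox matches the mm dimensions, user units are millimetres directly. The only transform is the Y-flip y_m = 164.062 − y_svg.

Shape 1 is a open polyline drawn with `<path>`. Its stroke #000000 means cut at S846, F703. After flipping Y the toolpath is (51.714,110.267) → (24.492,133.430) → (99.769,135.955) → (146.451,134.272).

Shape 2 is a regular polygon drawn with `<path>`. Its stroke #000000 means cut at S846, F703. After flipping Y the toolpath is (130.958,39.852) → (136.747,33.886) → (136.622,25.574) → (130.656,19.785) → (122.344,19.910) → (116.555,25.876) → (116.680,34.188) → (122.646,39.977) → (130.958,39.852), returning to the start.

Shape 3 is a quadratic bezier drawn with `<path>`. Its stroke #000000 means cut at S846, F703. After flipping Y the toolpath is (19.487,73.834) → (54.489,100.475) → (92.863,117.496) → (134.608,124.895).

Shape 4 is a quadratic bezier drawn with `<path>`. Its stroke #000000 means cut at S846, F703. After flipping Y the toolpath is (86.621,119.762) → (99.717,78.691) → (114.438,48.768) → (130.783,29.995).

Shape 5 is a rectangle drawn with `<rect>`. Its stroke #000000 means cut at S846, F703. After flipping Y the toolpath is (77.860,92.080) → (99.600,92.080) → (99.600,26.798) → (77.860,26.798) → (77.860,92.080), returning to the start.

Shape 6 is a cubic bezier drawn with `<path>`. Its stroke #000000 means cut at S846, F703. After flipping Y the toolpath is (81.503,146.710) → (102.460,114.201) → (131.721,55.103) → (151.578,26.662).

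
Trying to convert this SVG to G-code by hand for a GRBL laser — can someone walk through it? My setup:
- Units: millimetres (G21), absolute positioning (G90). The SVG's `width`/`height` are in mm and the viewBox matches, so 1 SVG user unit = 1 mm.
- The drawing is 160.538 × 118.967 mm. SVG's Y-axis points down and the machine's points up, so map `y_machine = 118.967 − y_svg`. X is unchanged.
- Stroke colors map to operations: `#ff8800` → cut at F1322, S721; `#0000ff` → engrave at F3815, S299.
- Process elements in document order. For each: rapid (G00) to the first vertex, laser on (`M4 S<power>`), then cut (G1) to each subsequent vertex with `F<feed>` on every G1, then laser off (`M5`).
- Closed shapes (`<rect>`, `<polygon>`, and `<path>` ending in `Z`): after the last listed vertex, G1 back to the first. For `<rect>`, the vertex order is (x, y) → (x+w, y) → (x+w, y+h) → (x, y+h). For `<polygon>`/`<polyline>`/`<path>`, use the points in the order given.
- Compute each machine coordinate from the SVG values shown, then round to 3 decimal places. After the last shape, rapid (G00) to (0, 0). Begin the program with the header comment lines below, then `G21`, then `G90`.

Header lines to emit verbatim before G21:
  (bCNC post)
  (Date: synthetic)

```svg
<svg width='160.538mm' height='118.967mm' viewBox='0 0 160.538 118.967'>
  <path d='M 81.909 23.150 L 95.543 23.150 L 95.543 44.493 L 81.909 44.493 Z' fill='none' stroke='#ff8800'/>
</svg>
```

1 u = 1 mm; y_m = 118.967 − y.

[1] `<path>` rectangle, #ff8800→cut S721 F1322: (81.909,95.817) → (95.543,95.817) → (95.543,74.474) → (81.909,74.474) → (81.909,95.817) (closed)

(bCNC post)
(Date: synthetic)
G21
G90
G00 X81.909 Y95.817
M4 S721
G1 X95.543 Y95.817 F1322
G1 X95.543 Y74.474 F1322
G1 X81.909 Y74.474 F1322
G1 X81.909 Y95.817 F1322
M5
G00 X0.000 Y0.000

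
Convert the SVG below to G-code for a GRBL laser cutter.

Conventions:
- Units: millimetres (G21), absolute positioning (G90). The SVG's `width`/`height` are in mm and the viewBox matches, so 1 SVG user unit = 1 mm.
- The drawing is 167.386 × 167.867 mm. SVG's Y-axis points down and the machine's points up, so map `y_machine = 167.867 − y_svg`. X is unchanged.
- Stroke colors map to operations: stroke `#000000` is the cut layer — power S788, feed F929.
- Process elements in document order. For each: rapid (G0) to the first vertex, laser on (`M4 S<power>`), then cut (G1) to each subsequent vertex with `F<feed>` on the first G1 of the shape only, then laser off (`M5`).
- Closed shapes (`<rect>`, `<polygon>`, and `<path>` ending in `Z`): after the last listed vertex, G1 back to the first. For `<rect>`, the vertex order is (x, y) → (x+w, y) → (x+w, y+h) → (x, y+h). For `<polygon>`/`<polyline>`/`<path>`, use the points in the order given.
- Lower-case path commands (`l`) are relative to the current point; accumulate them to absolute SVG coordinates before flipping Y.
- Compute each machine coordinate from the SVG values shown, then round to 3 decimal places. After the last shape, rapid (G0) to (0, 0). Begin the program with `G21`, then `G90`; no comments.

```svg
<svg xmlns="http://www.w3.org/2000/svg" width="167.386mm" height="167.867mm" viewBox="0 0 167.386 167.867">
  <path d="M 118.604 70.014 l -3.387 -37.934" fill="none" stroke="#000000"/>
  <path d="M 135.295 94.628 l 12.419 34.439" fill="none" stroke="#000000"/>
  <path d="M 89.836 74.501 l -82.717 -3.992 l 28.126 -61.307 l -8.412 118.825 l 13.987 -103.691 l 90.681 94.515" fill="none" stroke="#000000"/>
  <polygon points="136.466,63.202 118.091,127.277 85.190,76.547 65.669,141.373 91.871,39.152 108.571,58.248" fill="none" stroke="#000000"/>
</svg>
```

G21
G90
G0 X118.604 Y97.853
M4 S788
G1 X115.217 Y135.787 F929
M5
G0 X135.295 Y73.239
M4 S788
G1 X147.714 Y38.800 F929
M5
G0 X89.836 Y93.366
M4 S788
G1 X7.119 Y97.358 F929
G1 X35.245 Y158.665
G1 X26.833 Y39.840
G1 X40.820 Y143.531
G1 X131.501 Y49.016
M5
G0 X136.466 Y104.665
M4 S788
G1 X118.091 Y40.590 F929
G1 X85.190 Y91.320
G1 X65.669 Y26.494
G1 X91.871 Y128.715
G1 X108.571 Y109.619
G1 X136.466 Y104.665
M5
G0 X0.000 Y0.000

Since the viewBox matches the mm dimensions, user units are millimetres directly. The only transform is the Y-flip y_m = 167.867 − y_svg.

Shape 1 is a line segment drawn with `<path>`. Its stroke #000000 means cut at S788, F929. After flipping Y the toolpath is (118.604,97.853) → (115.217,135.787).

Shape 2 is a line segment drawn with `<path>`. Its stroke #000000 means cut at S788, F929. After flipping Y the toolpath is (135.295,73.239) → (147.714,38.800).

Shape 3 is a open polyline drawn with `<path>`. Its stroke #000000 means cut at S788, F929. After flipping Y the toolpath is (89.836,93.366) → (7.119,97.358) → (35.245,158.665) → (26.833,39.840) → (40.820,143.531) → (131.501,49.016).

Shape 4 is a closed polygon drawn with `<polygon>`. Its stroke #000000 means cut at S788, F929. After flipping Y the toolpath is (136.466,104.665) → (118.091,40.590) → (85.190,91.320) → (65.669,26.494) → (91.871,128.715) → (108.571,109.619) → (136.466,104.665), returning to the start.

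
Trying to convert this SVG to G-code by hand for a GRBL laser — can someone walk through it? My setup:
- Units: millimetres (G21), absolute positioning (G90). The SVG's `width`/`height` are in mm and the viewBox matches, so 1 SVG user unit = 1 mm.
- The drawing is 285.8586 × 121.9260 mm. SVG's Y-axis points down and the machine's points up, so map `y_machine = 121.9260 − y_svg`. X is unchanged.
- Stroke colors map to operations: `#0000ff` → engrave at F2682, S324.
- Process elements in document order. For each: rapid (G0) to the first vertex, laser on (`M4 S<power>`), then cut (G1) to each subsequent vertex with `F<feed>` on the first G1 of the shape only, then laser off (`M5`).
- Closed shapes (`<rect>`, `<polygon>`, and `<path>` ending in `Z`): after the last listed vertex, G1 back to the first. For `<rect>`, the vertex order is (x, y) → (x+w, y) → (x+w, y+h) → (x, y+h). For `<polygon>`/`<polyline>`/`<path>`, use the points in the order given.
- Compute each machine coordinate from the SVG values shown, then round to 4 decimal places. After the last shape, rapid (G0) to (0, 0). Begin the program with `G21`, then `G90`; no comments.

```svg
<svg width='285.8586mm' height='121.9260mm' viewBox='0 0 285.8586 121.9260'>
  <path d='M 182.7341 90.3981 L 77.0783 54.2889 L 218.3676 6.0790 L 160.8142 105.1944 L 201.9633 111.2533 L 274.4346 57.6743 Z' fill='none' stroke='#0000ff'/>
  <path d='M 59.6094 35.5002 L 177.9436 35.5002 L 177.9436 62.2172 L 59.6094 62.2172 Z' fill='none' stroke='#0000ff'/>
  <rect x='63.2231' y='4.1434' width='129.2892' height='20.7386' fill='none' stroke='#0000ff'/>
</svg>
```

Since the viewBox matches the mm dimensions, user units are millimetres directly. The only transform is the Y-flip y_m = 121.9260 − y_svg.

Shape 1 is a closed polygon drawn with `<path>`. Its stroke #0000ff means engrave at S324, F2682. After flipping Y the toolpath is (182.7341,31.5279) → (77.0783,67.6371) → (218.3676,115.8470) → (160.8142,16.7316) → (201.9633,10.6727) → (274.4346,64.2517) → (182.7341,31.5279), returning to the start.

Shape 2 is a rectangle drawn with `<path>`. Its stroke #0000ff means engrave at S324, F2682. After flipping Y the toolpath is (59.6094,86.4258) → (177.9436,86.4258) → (177.9436,59.7088) → (59.6094,59.7088) → (59.6094,86.4258), returning to the start.

Shape 3 is a rectangle drawn with `<rect>`. Its stroke #0000ff means engrave at S324, F2682. After flipping Y the toolpath is (63.2231,117.7826) → (192.5123,117.7826) → (192.5123,97.0440) → (63.2231,97.0440) → (63.2231,117.7826), returning to the start.

G21
G90
G0 X182.7341 Y31.5279
M4 S324
G1 X77.0783 Y67.6371 F2682
G1 X218.3676 Y115.8470
G1 X160.8142 Y16.7316
G1 X201.9633 Y10.6727
G1 X274.4346 Y64.2517
G1 X182.7341 Y31.5279
M5
G0 X59.6094 Y86.4258
M4 S324
G1 X177.9436 Y86.4258 F2682
G1 X177.9436 Y59.7088
G1 X59.6094 Y59.7088
G1 X59.6094 Y86.4258
M5
G0 X63.2231 Y117.7826
M4 S324
G1 X192.5123 Y117.7826 F2682
G1 X192.5123 Y97.0440
G1 X63.2231 Y97.0440
G1 X63.2231 Y117.7826
M5
G0 X0.0000 Y0.0000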